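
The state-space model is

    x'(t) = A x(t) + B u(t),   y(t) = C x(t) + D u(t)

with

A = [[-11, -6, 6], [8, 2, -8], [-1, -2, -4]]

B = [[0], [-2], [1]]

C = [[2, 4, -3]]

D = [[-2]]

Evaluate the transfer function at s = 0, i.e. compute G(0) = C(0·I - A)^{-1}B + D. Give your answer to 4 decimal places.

-10.6333

G(0) = C(-A)^{-1}B + D = -C A^{-1} B + D.
det A = -60, so A^{-1} = (1/-60)·adj(A) = [[2/5, 3/5, -3/5], [-2/3, -5/6, 2/3], [7/30, 4/15, -13/30]]
A^{-1} B = [-9/5, 7/3, -29/30]^T
C A^{-1} B = 259/30
G(0) = D - C A^{-1} B = -2 - (259/30) = -319/30 ≈ -10.6333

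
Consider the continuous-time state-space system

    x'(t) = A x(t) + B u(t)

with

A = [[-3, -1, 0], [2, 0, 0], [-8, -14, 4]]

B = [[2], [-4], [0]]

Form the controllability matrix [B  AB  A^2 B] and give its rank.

2

AB = [[-2], [4], [40]]
A^2B = [[2], [-4], [120]]
Controllability matrix C = [B  AB  A^2B] = [[2, -2, 2], [-4, 4, -4], [0, 40, 120]]
The rows r1, r2, r3 of C are linearly dependent: 2·r1 + r2 = 0 (check each entry), so rank(C) ≤ 2.
The 2×2 minor from rows 1, 3, columns 1, 2 is 2·40 - (-2)·0 = 80 - 0 = 80 ≠ 0, so rank(C) = 2.
rank(C) = 2 < n = 3, so the pair (A, B) is not completely controllable.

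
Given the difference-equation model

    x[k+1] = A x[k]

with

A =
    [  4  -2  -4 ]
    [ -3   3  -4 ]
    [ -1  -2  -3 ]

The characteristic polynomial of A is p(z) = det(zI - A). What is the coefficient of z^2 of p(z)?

-4

Expand det(zI - A) for the 3×3 matrix.
p(z) = z^3 - 4z^2 - 27z + 94.
(Check: constant term = det(-A) = (-1)^3 det A = 94; coefficient of z^2 = -tr A = -4.)
The coefficient of z^2 is -4.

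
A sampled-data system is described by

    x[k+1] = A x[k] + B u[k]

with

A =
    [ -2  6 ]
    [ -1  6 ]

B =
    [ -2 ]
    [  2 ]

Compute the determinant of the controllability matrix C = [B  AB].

AB = [[16], [14]]
Controllability matrix C = [B  AB] = [[-2, 16], [2, 14]]
det(C) = (-2)·14 - 16·2 = -28 - 32 = -60
Since det(C) ≠ 0, rank(C) = 2 and the system is completely controllable.

-60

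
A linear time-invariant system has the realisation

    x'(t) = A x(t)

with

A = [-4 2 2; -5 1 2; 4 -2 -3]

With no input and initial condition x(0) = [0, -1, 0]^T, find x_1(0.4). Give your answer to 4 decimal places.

det(sI - A) = s^3 - (tr A)s^2 + (M11 + M22 + M33)s - det A, where Mii is the 2×2 principal minor of A obtained by deleting row i and column i.
tr A = (-4) + 1 + (-3) = -6; M11 = 1·(-3) - 2·(-2) = -3 - (-4) = 1; M22 = (-4)·(-3) - 2·4 = 12 - 8 = 4; M33 = (-4)·1 - 2·(-5) = -4 - (-10) = 6; sum of minors = 11.
det A = (-4)·(1·(-3) - 2·(-2)) - 2·((-5)·(-3) - 2·4) + 2·((-5)·(-2) - 1·4) = (-4)·1 - 2·7 + 2·6 = -6.
So p(s) = det(sI - A) = s^3 + 6s^2 + 11s + 6.
Rational-root test: any integer root divides 6. Testing small divisors, s = -1 works: p(-1) = -1 + 6 + (-11) + 6 = 0, so (s + 1) is a factor.
Dividing, p(s) = (s + 1)(s^2 + 5s + 6).
Factor s^2 + 5s + 6: two numbers with sum -5 and product 6 are -2 and -3, so s^2 + 5s + 6 = (s + 2)(s + 3).
Hence p(s) = (s + 1) (s + 2) (s + 3), with roots -3, -2, -1.
The eigenvalues -3, -2, -1 are distinct and real, so A is diagonalisable and x(t) = e^{At} x(0) = V diag(e^{λ_i t}) V^{-1} x(0), where the columns of V are the eigenvectors.
λ = -3: A - (-3)I = [[-1, 2, 2], [-5, 4, 2], [4, -2, 0]]. v must be orthogonal to every row; (row 1) × (row 2) = [-4, -8, 6], so take v_1 = [-2, -4, 3]^T.
λ = -2: A - (-2)I = [[-2, 2, 2], [-5, 3, 2], [4, -2, -1]]. v must be orthogonal to every row; (row 1) × (row 2) = [-2, -6, 4], so take v_2 = [1, 3, -2]^T.
λ = -1: A - (-1)I = [[-3, 2, 2], [-5, 2, 2], [4, -2, -2]]. v must be orthogonal to every row; (row 1) × (row 2) = [0, -4, 4], so take v_3 = [0, -1, 1]^T.
V = [v_1 v_2 v_3] = [[-2, 1, 0], [-4, 3, -1], [3, -2, 1]] has det V = -1, so V^{-1} = adj(V)/det V = [[-1, 1, 1], [-1, 2, 2], [1, 1, 2]].
Modal coordinates z(0) = V^{-1} x(0): (-1)·0 + 1·(-1) + 1·0 = -1; (-1)·0 + 2·(-1) + 2·0 = -2; 1·0 + 1·(-1) + 2·0 = -1; so z(0) = [-1, -2, -1]^T.
x_1(t) = Σ_i (v_i)_1 · z_i(0) · e^{λ_i t} (row 1 of V times the modal terms).
x_1(0.4) = (-2)·(-1)·e^{-3·0.4} + 1·(-2)·e^{-2·0.4} + 0·(-1)·e^{-1·0.4} = 2·0.301194 + (-2)·0.449329 + 0·0.670320 = -0.2963.

-0.2963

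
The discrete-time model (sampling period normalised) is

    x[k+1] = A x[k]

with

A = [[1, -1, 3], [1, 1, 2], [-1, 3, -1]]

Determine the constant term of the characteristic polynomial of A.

Expand det(zI - A) for the 3×3 matrix.
p(z) = z^3 - z^2 - 3z - 6.
(Check: constant term = det(-A) = (-1)^3 det A = -6; coefficient of z^2 = -tr A = -1.)
The constant term is -6.

-6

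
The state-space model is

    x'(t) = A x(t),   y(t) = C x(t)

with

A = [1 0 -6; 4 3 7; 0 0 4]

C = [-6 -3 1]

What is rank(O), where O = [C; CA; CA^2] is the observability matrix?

2

CA = [[-18, -9, 19]]
CA^2 = [[-54, -27, 121]]
Observability matrix O = [C; CA; CA^2] = [[-6, -3, 1], [-18, -9, 19], [-54, -27, 121]]
The columns c1, c2, c3 of O are linearly dependent: -c1 + 2·c2 = 0 (check each entry), so rank(O) ≤ 2.
The 2×2 minor from rows 1, 2, columns 1, 3 is (-6)·19 - 1·(-18) = -114 - (-18) = -96 ≠ 0, so rank(O) = 2.
rank(O) = 2 < n = 3, so the pair (A, C) is not completely observable.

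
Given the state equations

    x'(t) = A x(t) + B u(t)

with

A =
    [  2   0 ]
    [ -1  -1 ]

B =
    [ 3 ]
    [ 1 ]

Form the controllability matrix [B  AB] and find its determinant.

-18

AB = [[6], [-4]]
Controllability matrix C = [B  AB] = [[3, 6], [1, -4]]
det(C) = 3·(-4) - 6·1 = -12 - 6 = -18
Since det(C) ≠ 0, rank(C) = 2 and the system is completely controllable.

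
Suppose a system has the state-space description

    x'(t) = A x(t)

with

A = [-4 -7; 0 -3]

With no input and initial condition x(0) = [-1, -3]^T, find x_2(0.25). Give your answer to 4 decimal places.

det(sI - A) = s^2 - (tr A)s + det A, with tr A = (-4) + (-3) = -7 and det A = (-4)·(-3) - (-7)·0 = 12 - 0 = 12.
So p(s) = det(sI - A) = s^2 + 7s + 12.
Factor s^2 + 7s + 12: two numbers with sum -7 and product 12 are -3 and -4, so s^2 + 7s + 12 = (s + 3)(s + 4).
Hence p(s) = (s + 3) (s + 4), with roots -4, -3.
The eigenvalues -4, -3 are distinct and real, so A is diagonalisable and x(t) = e^{At} x(0) = V diag(e^{λ_i t}) V^{-1} x(0), where the columns of V are the eigenvectors.
λ = -4: A - (-4)I = [[0, -7], [0, 1]]. Row 1 gives 0·v1 + (-7)·v2 = 0, so take v_1 = [1, 0]^T.
λ = -3: A - (-3)I = [[-1, -7], [0, 0]]. Row 1 gives (-1)·v1 + (-7)·v2 = 0, so take v_2 = [-7, 1]^T.
V = [v_1 v_2] = [[1, -7], [0, 1]] has det V = 1, so V^{-1} = adj(V)/det V = [[1, 7], [0, 1]].
Modal coordinates z(0) = V^{-1} x(0): 1·(-1) + 7·(-3) = -22; 0·(-1) + 1·(-3) = -3; so z(0) = [-22, -3]^T.
x_2(t) = Σ_i (v_i)_2 · z_i(0) · e^{λ_i t} (row 2 of V times the modal terms).
x_2(0.25) = 0·(-22)·e^{-4·0.25} + 1·(-3)·e^{-3·0.25} = 0·0.367879 + (-3)·0.472367 = -1.4171.

-1.4171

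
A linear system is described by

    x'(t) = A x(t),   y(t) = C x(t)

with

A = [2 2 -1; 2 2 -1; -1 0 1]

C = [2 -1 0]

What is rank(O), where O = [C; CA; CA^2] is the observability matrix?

CA = [[2, 2, -1]]
CA^2 = [[9, 8, -5]]
Observability matrix O = [C; CA; CA^2] = [[2, -1, 0], [2, 2, -1], [9, 8, -5]]
det(O) = 2·(2·(-5) - (-1)·8) - (-1)·(2·(-5) - (-1)·9) + 0·(2·8 - 2·9) = 2·(-2) - (-1)·(-1) + 0·(-2) = -5 ≠ 0, so rank(O) = 3.
rank(O) = 3 = n, so the pair (A, C) is completely observable.

3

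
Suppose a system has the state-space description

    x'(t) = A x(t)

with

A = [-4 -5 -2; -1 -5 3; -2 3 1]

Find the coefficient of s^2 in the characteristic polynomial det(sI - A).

8

Expand det(sI - A) for the 3×3 matrix.
p(s) = s^3 + 8s^2 - 7s - 107.
(Check: constant term = det(-A) = (-1)^3 det A = -107; coefficient of s^2 = -tr A = 8.)
The coefficient of s^2 is 8.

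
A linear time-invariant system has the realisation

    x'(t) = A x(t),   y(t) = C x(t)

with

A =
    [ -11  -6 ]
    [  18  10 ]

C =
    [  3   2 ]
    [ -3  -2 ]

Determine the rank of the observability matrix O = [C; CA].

CA = [[3, 2], [-3, -2]]
Observability matrix O = [C; CA] = [[3, 2], [-3, -2], [3, 2], [-3, -2]]
Every row of O is a scalar multiple of row 1 = [3, 2] (multipliers 1, -1, 1, -1), so the rows span a one-dimensional space.
O ≠ 0, hence rank(O) = 1.
rank(O) = 1 < n = 2, so the pair (A, C) is not completely observable.

1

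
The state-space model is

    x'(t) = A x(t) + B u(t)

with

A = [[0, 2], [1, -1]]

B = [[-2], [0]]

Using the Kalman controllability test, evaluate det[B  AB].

4

AB = [[0], [-2]]
Controllability matrix C = [B  AB] = [[-2, 0], [0, -2]]
det(C) = (-2)·(-2) - 0·0 = 4 - 0 = 4
Since det(C) ≠ 0, rank(C) = 2 and the system is completely controllable.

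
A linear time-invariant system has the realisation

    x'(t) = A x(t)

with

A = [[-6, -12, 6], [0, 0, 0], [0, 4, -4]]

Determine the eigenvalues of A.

det(sI - A) = s^3 - (tr A)s^2 + (M11 + M22 + M33)s - det A, where Mii is the 2×2 principal minor of A obtained by deleting row i and column i.
tr A = (-6) + 0 + (-4) = -10; M11 = 0·(-4) - 0·4 = 0 - 0 = 0; M22 = (-6)·(-4) - 6·0 = 24 - 0 = 24; M33 = (-6)·0 - (-12)·0 = 0 - 0 = 0; sum of minors = 24.
det A = (-6)·(0·(-4) - 0·4) - (-12)·(0·(-4) - 0·0) + 6·(0·4 - 0·0) = (-6)·0 - (-12)·0 + 6·0 = 0.
So p(s) = det(sI - A) = s^3 + 10s^2 + 24s.
The constant term is 0, so p(s) = s(s^2 + 10s + 24).
Factor s^2 + 10s + 24: two numbers with sum -10 and product 24 are -4 and -6, so s^2 + 10s + 24 = (s + 4)(s + 6).
Hence p(s) = s (s + 4) (s + 6), with roots -6, -4, 0.
At least one eigenvalue has non-negative real part, so the system is not asymptotically stable.

-6, -4, 0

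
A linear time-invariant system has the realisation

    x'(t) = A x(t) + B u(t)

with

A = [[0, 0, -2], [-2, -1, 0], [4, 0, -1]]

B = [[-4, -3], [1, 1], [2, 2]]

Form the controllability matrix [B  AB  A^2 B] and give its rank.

AB = [[-4, -4], [7, 5], [-18, -14]]
A^2B = [[36, 28], [1, 3], [2, -2]]
Controllability matrix C = [B  AB  A^2B] = [[-4, -3, -4, -4, 36, 28], [1, 1, 7, 5, 1, 3], [2, 2, -18, -14, 2, -2]]
Take the 3×3 submatrix of C formed by columns 1, 2, 3: [[-4, -3, -4], [1, 1, 7], [2, 2, -18]]. Its determinant is (-4)·(1·(-18) - 7·2) - (-3)·(1·(-18) - 7·2) + (-4)·(1·2 - 1·2) = (-4)·(-32) - (-3)·(-32) + (-4)·0 = 32 ≠ 0.
So rank(C) ≥ 3; since C has 3 rows, rank(C) = 3.
rank(C) = 3 = n, so the pair (A, B) is completely controllable.

3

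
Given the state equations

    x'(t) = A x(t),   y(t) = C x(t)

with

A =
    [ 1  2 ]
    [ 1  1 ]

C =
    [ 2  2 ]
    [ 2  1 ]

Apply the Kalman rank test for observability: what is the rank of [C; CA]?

CA = [[4, 6], [3, 5]]
Observability matrix O = [C; CA] = [[2, 2], [2, 1], [4, 6], [3, 5]]
Take the 2×2 submatrix of O formed by rows 1, 2: [[2, 2], [2, 1]]. Its determinant is 2·1 - 2·2 = 2 - 4 = -2 ≠ 0.
So rank(O) ≥ 2; since O has 2 columns, rank(O) = 2.
rank(O) = 2 = n, so the pair (A, C) is completely observable.

2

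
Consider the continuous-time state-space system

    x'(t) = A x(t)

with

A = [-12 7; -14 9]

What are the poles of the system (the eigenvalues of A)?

det(sI - A) = s^2 - (tr A)s + det A, with tr A = (-12) + 9 = -3 and det A = (-12)·9 - 7·(-14) = -108 - (-98) = -10.
So p(s) = det(sI - A) = s^2 + 3s - 10.
Factor s^2 + 3s - 10: two numbers with sum -3 and product -10 are 2 and -5, so s^2 + 3s - 10 = (s - 2)(s + 5).
Hence p(s) = (s - 2) (s + 5), with roots -5, 2.
At least one eigenvalue has non-negative real part, so the system is not asymptotically stable.

-5, 2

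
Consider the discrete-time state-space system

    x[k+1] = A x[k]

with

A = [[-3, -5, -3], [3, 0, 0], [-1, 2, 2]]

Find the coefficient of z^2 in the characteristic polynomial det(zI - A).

1

Expand det(zI - A) for the 3×3 matrix.
p(z) = z^3 + z^2 + 6z - 12.
(Check: constant term = det(-A) = (-1)^3 det A = -12; coefficient of z^2 = -tr A = 1.)
The coefficient of z^2 is 1.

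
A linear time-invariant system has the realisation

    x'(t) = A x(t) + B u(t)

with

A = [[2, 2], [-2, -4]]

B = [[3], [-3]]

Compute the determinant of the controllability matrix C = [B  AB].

AB = [[0], [6]]
Controllability matrix C = [B  AB] = [[3, 0], [-3, 6]]
det(C) = 3·6 - 0·(-3) = 18 - 0 = 18
Since det(C) ≠ 0, rank(C) = 2 and the system is completely controllable.

18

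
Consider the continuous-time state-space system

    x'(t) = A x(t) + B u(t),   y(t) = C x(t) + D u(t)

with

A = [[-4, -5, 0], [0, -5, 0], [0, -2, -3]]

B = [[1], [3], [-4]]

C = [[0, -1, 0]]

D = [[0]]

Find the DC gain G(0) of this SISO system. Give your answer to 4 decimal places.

G(0) = C(-A)^{-1}B + D = -C A^{-1} B + D.
det A = -60, so A^{-1} = (1/-60)·adj(A) = [[-1/4, 1/4, 0], [0, -1/5, 0], [0, 2/15, -1/3]]
A^{-1} B = [1/2, -3/5, 26/15]^T
C A^{-1} B = 3/5
G(0) = D - C A^{-1} B = 0 - (3/5) = -3/5 ≈ -0.6000

-0.6000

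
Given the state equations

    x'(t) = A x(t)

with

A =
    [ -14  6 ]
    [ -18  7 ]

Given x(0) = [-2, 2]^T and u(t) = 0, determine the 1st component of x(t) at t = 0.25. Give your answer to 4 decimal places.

det(sI - A) = s^2 - (tr A)s + det A, with tr A = (-14) + 7 = -7 and det A = (-14)·7 - 6·(-18) = -98 - (-108) = 10.
So p(s) = det(sI - A) = s^2 + 7s + 10.
Factor s^2 + 7s + 10: two numbers with sum -7 and product 10 are -2 and -5, so s^2 + 7s + 10 = (s + 2)(s + 5).
Hence p(s) = (s + 2) (s + 5), with roots -5, -2.
The eigenvalues -5, -2 are distinct and real, so A is diagonalisable and x(t) = e^{At} x(0) = V diag(e^{λ_i t}) V^{-1} x(0), where the columns of V are the eigenvectors.
λ = -5: A - (-5)I = [[-9, 6], [-18, 12]]. Row 1 gives (-9)·v1 + 6·v2 = 0, so take v_1 = [2, 3]^T.
λ = -2: A - (-2)I = [[-12, 6], [-18, 9]]. Row 1 gives (-12)·v1 + 6·v2 = 0, so take v_2 = [-1, -2]^T.
V = [v_1 v_2] = [[2, -1], [3, -2]] has det V = -1, so V^{-1} = adj(V)/det V = [[2, -1], [3, -2]].
Modal coordinates z(0) = V^{-1} x(0): 2·(-2) + (-1)·2 = -6; 3·(-2) + (-2)·2 = -10; so z(0) = [-6, -10]^T.
x_1(t) = Σ_i (v_i)_1 · z_i(0) · e^{λ_i t} (row 1 of V times the modal terms).
x_1(0.25) = 2·(-6)·e^{-5·0.25} + (-1)·(-10)·e^{-2·0.25} = (-12)·0.28650480 + 10·0.60653066 = 2.6272.

2.6272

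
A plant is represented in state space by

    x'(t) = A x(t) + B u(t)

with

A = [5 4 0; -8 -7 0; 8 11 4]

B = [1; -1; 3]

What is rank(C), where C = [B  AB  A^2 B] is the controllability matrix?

AB = [[1], [-1], [9]]
A^2B = [[1], [-1], [33]]
Controllability matrix C = [B  AB  A^2B] = [[1, 1, 1], [-1, -1, -1], [3, 9, 33]]
The rows r1, r2, r3 of C are linearly dependent: r1 + r2 = 0 (check each entry), so rank(C) ≤ 2.
The 2×2 minor from rows 1, 3, columns 1, 2 is 1·9 - 1·3 = 9 - 3 = 6 ≠ 0, so rank(C) = 2.
rank(C) = 2 < n = 3, so the pair (A, B) is not completely controllable.

2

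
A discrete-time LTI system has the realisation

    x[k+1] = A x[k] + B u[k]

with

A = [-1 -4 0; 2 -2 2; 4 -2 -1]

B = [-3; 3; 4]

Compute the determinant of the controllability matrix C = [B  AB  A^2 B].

4024

AB = [[-9], [-4], [-22]]
A^2B = [[25], [-54], [-6]]
Controllability matrix C = [B  AB  A^2B] = [[-3, -9, 25], [3, -4, -54], [4, -22, -6]]
Expanding along the first row, det(C) = (-3)·((-4)·(-6) - (-54)·(-22)) - (-9)·(3·(-6) - (-54)·4) + 25·(3·(-22) - (-4)·4) = (-3)·(-1164) - (-9)·198 + 25·(-50) = 4024
Since det(C) ≠ 0, rank(C) = 3 and the system is completely controllable.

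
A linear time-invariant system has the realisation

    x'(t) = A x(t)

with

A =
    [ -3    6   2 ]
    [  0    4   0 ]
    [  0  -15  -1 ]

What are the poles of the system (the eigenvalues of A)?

-3, -1, 4

det(sI - A) = s^3 - (tr A)s^2 + (M11 + M22 + M33)s - det A, where Mii is the 2×2 principal minor of A obtained by deleting row i and column i.
tr A = (-3) + 4 + (-1) = 0; M11 = 4·(-1) - 0·(-15) = -4 - 0 = -4; M22 = (-3)·(-1) - 2·0 = 3 - 0 = 3; M33 = (-3)·4 - 6·0 = -12 - 0 = -12; sum of minors = -13.
det A = (-3)·(4·(-1) - 0·(-15)) - 6·(0·(-1) - 0·0) + 2·(0·(-15) - 4·0) = (-3)·(-4) - 6·0 + 2·0 = 12.
So p(s) = det(sI - A) = s^3 - 13s - 12.
Rational-root test: any integer root divides -12. Testing small divisors, s = -1 works: p(-1) = -1 + 0 + 13 + (-12) = 0, so (s + 1) is a factor.
Dividing, p(s) = (s + 1)(s^2 - s - 12).
Factor s^2 - s - 12: two numbers with sum 1 and product -12 are 4 and -3, so s^2 - s - 12 = (s - 4)(s + 3).
Hence p(s) = (s - 4) (s + 1) (s + 3), with roots -3, -1, 4.
At least one eigenvalue has non-negative real part, so the system is not asymptotically stable.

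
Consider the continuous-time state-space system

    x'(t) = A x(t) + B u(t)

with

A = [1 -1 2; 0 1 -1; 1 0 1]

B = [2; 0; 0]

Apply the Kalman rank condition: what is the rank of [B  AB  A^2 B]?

3

AB = [[2], [0], [2]]
A^2B = [[6], [-2], [4]]
Controllability matrix C = [B  AB  A^2B] = [[2, 2, 6], [0, 0, -2], [0, 2, 4]]
det(C) = 2·(0·4 - (-2)·2) - 2·(0·4 - (-2)·0) + 6·(0·2 - 0·0) = 2·4 - 2·0 + 6·0 = 8 ≠ 0, so rank(C) = 3.
rank(C) = 3 = n, so the pair (A, B) is completely controllable.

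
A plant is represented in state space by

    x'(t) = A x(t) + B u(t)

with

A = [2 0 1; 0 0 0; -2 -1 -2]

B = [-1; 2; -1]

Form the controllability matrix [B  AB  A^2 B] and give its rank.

AB = [[-3], [0], [2]]
A^2B = [[-4], [0], [2]]
Controllability matrix C = [B  AB  A^2B] = [[-1, -3, -4], [2, 0, 0], [-1, 2, 2]]
det(C) = (-1)·(0·2 - 0·2) - (-3)·(2·2 - 0·(-1)) + (-4)·(2·2 - 0·(-1)) = (-1)·0 - (-3)·4 + (-4)·4 = -4 ≠ 0, so rank(C) = 3.
rank(C) = 3 = n, so the pair (A, B) is completely controllable.

3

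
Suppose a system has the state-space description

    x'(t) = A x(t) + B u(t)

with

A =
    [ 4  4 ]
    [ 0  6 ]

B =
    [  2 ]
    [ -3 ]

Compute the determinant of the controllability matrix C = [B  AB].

AB = [[-4], [-18]]
Controllability matrix C = [B  AB] = [[2, -4], [-3, -18]]
det(C) = 2·(-18) - (-4)·(-3) = -36 - 12 = -48
Since det(C) ≠ 0, rank(C) = 2 and the system is completely controllable.

-48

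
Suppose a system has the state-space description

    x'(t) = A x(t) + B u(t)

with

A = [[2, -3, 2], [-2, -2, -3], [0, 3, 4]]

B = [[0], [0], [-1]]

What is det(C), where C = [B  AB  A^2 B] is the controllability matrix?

-43

AB = [[-2], [3], [-4]]
A^2B = [[-21], [10], [-7]]
Controllability matrix C = [B  AB  A^2B] = [[0, -2, -21], [0, 3, 10], [-1, -4, -7]]
Expanding along the first row, det(C) = 0·(3·(-7) - 10·(-4)) - (-2)·(0·(-7) - 10·(-1)) + (-21)·(0·(-4) - 3·(-1)) = 0·19 - (-2)·10 + (-21)·3 = -43
Since det(C) ≠ 0, rank(C) = 3 and the system is completely controllable.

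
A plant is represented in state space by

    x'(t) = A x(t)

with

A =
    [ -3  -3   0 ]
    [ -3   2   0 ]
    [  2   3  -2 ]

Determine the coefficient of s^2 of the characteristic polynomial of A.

3

Expand det(sI - A) for the 3×3 matrix.
p(s) = s^3 + 3s^2 - 13s - 30.
(Check: constant term = det(-A) = (-1)^3 det A = -30; coefficient of s^2 = -tr A = 3.)
The coefficient of s^2 is 3.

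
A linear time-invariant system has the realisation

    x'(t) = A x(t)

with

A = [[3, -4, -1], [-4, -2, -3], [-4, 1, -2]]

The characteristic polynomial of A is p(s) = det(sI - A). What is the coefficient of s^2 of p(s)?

Expand det(sI - A) for the 3×3 matrix.
p(s) = s^3 + s^2 - 25s - 17.
(Check: constant term = det(-A) = (-1)^3 det A = -17; coefficient of s^2 = -tr A = 1.)
The coefficient of s^2 is 1.

1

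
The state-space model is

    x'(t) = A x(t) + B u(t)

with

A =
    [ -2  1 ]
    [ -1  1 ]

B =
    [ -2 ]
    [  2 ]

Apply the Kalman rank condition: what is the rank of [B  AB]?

2

AB = [[6], [4]]
Controllability matrix C = [B  AB] = [[-2, 6], [2, 4]]
det(C) = (-2)·4 - 6·2 = -8 - 12 = -20 ≠ 0, so rank(C) = 2.
rank(C) = 2 = n, so the pair (A, B) is completely controllable.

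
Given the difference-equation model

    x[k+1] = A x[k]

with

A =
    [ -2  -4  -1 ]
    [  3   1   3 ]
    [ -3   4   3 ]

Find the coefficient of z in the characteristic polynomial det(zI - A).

Expand det(zI - A) for the 3×3 matrix.
p(z) = z^3 - 2z^2 - 8z - 75.
(Check: constant term = det(-A) = (-1)^3 det A = -75; coefficient of z^2 = -tr A = -2.)
The coefficient of z is -8.

-8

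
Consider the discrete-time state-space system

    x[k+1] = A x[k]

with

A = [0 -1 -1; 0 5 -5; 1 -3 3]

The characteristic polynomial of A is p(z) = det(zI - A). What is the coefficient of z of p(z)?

1

Expand det(zI - A) for the 3×3 matrix.
p(z) = z^3 - 8z^2 + z - 10.
(Check: constant term = det(-A) = (-1)^3 det A = -10; coefficient of z^2 = -tr A = -8.)
The coefficient of z is 1.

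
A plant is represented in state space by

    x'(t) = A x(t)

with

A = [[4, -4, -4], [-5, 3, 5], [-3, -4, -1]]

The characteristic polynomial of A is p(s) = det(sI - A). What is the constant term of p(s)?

Expand det(sI - A) for the 3×3 matrix.
p(s) = s^3 - 6s^2 - 7s - 32.
(Check: constant term = det(-A) = (-1)^3 det A = -32; coefficient of s^2 = -tr A = -6.)
The constant term is -32.

-32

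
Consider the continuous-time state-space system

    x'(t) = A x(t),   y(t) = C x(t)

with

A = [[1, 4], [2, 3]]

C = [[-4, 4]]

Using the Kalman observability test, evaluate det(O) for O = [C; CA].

0

CA = [[4, -4]]
Observability matrix O = [C; CA] = [[-4, 4], [4, -4]]
det(O) = (-4)·(-4) - 4·4 = 16 - 16 = 0
Since det(O) = 0, rank(O) < 2 and the system is not completely observable.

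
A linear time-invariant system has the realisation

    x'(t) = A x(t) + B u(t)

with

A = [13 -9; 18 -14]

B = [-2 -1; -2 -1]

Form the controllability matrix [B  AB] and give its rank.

1

AB = [[-8, -4], [-8, -4]]
Controllability matrix C = [B  AB] = [[-2, -1, -8, -4], [-2, -1, -8, -4]]
Every column of C is a scalar multiple of column 1 = [-2, -2] (multipliers 1, 1/2, 4, 2), so the columns span a one-dimensional space.
C ≠ 0, hence rank(C) = 1.
rank(C) = 1 < n = 2, so the pair (A, B) is not completely controllable.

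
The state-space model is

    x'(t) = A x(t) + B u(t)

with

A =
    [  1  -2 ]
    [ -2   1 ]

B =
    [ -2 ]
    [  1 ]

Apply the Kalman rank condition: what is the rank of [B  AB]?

AB = [[-4], [5]]
Controllability matrix C = [B  AB] = [[-2, -4], [1, 5]]
det(C) = (-2)·5 - (-4)·1 = -10 - (-4) = -6 ≠ 0, so rank(C) = 2.
rank(C) = 2 = n, so the pair (A, B) is completely controllable.

2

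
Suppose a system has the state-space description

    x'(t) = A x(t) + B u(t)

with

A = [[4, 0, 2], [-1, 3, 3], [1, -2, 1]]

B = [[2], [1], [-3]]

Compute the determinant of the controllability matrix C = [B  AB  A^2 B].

AB = [[2], [-8], [-3]]
A^2B = [[2], [-35], [15]]
Controllability matrix C = [B  AB  A^2B] = [[2, 2, 2], [1, -8, -35], [-3, -3, 15]]
Expanding along the first row, det(C) = 2·((-8)·15 - (-35)·(-3)) - 2·(1·15 - (-35)·(-3)) + 2·(1·(-3) - (-8)·(-3)) = 2·(-225) - 2·(-90) + 2·(-27) = -324
Since det(C) ≠ 0, rank(C) = 3 and the system is completely controllable.

-324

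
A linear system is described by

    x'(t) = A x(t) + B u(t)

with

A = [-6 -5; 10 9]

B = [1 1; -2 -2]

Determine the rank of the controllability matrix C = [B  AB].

1

AB = [[4, 4], [-8, -8]]
Controllability matrix C = [B  AB] = [[1, 1, 4, 4], [-2, -2, -8, -8]]
Every column of C is a scalar multiple of column 1 = [1, -2] (multipliers 1, 1, 4, 4), so the columns span a one-dimensional space.
C ≠ 0, hence rank(C) = 1.
rank(C) = 1 < n = 2, so the pair (A, B) is not completely controllable.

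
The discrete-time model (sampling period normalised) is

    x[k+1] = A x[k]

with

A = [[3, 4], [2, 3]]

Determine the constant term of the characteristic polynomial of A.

For a 2×2 matrix, det(zI - A) = z^2 - (tr A)z + det A.
tr A = 6, det A = 1.
So p(z) = z^2 - 6z + 1.
The constant term is 1.

1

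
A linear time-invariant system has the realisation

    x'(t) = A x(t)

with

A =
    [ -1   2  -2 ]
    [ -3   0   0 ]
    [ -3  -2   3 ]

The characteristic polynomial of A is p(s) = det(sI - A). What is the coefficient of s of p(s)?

Expand det(sI - A) for the 3×3 matrix.
p(s) = s^3 - 2s^2 - 3s - 6.
(Check: constant term = det(-A) = (-1)^3 det A = -6; coefficient of s^2 = -tr A = -2.)
The coefficient of s is -3.

-3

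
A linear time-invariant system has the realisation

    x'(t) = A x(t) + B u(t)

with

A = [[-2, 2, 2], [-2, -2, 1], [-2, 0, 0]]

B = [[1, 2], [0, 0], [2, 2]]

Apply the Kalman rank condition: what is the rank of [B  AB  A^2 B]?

AB = [[2, 0], [0, -2], [-2, -4]]
A^2B = [[-8, -12], [-6, 0], [-4, 0]]
Controllability matrix C = [B  AB  A^2B] = [[1, 2, 2, 0, -8, -12], [0, 0, 0, -2, -6, 0], [2, 2, -2, -4, -4, 0]]
Take the 3×3 submatrix of C formed by columns 1, 2, 4: [[1, 2, 0], [0, 0, -2], [2, 2, -4]]. Its determinant is 1·(0·(-4) - (-2)·2) - 2·(0·(-4) - (-2)·2) + 0·(0·2 - 0·2) = 1·4 - 2·4 + 0·0 = -4 ≠ 0.
So rank(C) ≥ 3; since C has 3 rows, rank(C) = 3.
rank(C) = 3 = n, so the pair (A, B) is completely controllable.

3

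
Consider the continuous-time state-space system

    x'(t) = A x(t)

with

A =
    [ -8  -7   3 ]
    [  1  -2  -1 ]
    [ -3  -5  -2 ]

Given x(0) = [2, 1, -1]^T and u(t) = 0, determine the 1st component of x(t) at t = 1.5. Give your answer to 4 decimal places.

-0.0968

det(sI - A) = s^3 - (tr A)s^2 + (M11 + M22 + M33)s - det A, where Mii is the 2×2 principal minor of A obtained by deleting row i and column i.
tr A = (-8) + (-2) + (-2) = -12; M11 = (-2)·(-2) - (-1)·(-5) = 4 - 5 = -1; M22 = (-8)·(-2) - 3·(-3) = 16 - (-9) = 25; M33 = (-8)·(-2) - (-7)·1 = 16 - (-7) = 23; sum of minors = 47.
det A = (-8)·((-2)·(-2) - (-1)·(-5)) - (-7)·(1·(-2) - (-1)·(-3)) + 3·(1·(-5) - (-2)·(-3)) = (-8)·(-1) - (-7)·(-5) + 3·(-11) = -60.
So p(s) = det(sI - A) = s^3 + 12s^2 + 47s + 60.
Rational-root test: any integer root divides 60. Testing small divisors, s = -3 works: p(-3) = -27 + 108 + (-141) + 60 = 0, so (s + 3) is a factor.
Dividing, p(s) = (s + 3)(s^2 + 9s + 20).
Factor s^2 + 9s + 20: two numbers with sum -9 and product 20 are -4 and -5, so s^2 + 9s + 20 = (s + 4)(s + 5).
Hence p(s) = (s + 3) (s + 4) (s + 5), with roots -5, -4, -3.
The eigenvalues -5, -4, -3 are distinct and real, so A is diagonalisable and x(t) = e^{At} x(0) = V diag(e^{λ_i t}) V^{-1} x(0), where the columns of V are the eigenvectors.
λ = -5: A - (-5)I = [[-3, -7, 3], [1, 3, -1], [-3, -5, 3]]. v must be orthogonal to every row; (row 1) × (row 2) = [-2, 0, -2], so take v_1 = [1, 0, 1]^T.
λ = -4: A - (-4)I = [[-4, -7, 3], [1, 2, -1], [-3, -5, 2]]. v must be orthogonal to every row; (row 1) × (row 2) = [1, -1, -1], so take v_2 = [1, -1, -1]^T.
λ = -3: A - (-3)I = [[-5, -7, 3], [1, 1, -1], [-3, -5, 1]]. v must be orthogonal to every row; (row 1) × (row 2) = [4, -2, 2], so take v_3 = [-2, 1, -1]^T.
V = [v_1 v_2 v_3] = [[1, 1, -2], [0, -1, 1], [1, -1, -1]] has det V = 1, so V^{-1} = adj(V)/det V = [[2, 3, -1], [1, 1, -1], [1, 2, -1]].
Modal coordinates z(0) = V^{-1} x(0): 2·2 + 3·1 + (-1)·(-1) = 8; 1·2 + 1·1 + (-1)·(-1) = 4; 1·2 + 2·1 + (-1)·(-1) = 5; so z(0) = [8, 4, 5]^T.
x_1(t) = Σ_i (v_i)_1 · z_i(0) · e^{λ_i t} (row 1 of V times the modal terms).
x_1(1.5) = 1·8·e^{-5·1.5} + 1·4·e^{-4·1.5} + (-2)·5·e^{-3·1.5} = 8·0.000553 + 4·0.002479 + (-10)·0.011109 = -0.0968.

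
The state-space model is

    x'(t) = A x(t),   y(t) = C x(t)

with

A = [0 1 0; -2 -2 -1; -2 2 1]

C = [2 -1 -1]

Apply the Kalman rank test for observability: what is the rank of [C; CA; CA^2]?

CA = [[4, 2, 0]]
CA^2 = [[-4, 0, -2]]
Observability matrix O = [C; CA; CA^2] = [[2, -1, -1], [4, 2, 0], [-4, 0, -2]]
det(O) = 2·(2·(-2) - 0·0) - (-1)·(4·(-2) - 0·(-4)) + (-1)·(4·0 - 2·(-4)) = 2·(-4) - (-1)·(-8) + (-1)·8 = -24 ≠ 0, so rank(O) = 3.
rank(O) = 3 = n, so the pair (A, C) is completely observable.

3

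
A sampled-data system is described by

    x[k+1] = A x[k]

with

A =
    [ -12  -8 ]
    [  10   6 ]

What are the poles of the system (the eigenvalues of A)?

det(zI - A) = z^2 - (tr A)z + det A, with tr A = (-12) + 6 = -6 and det A = (-12)·6 - (-8)·10 = -72 - (-80) = 8.
So p(z) = det(zI - A) = z^2 + 6z + 8.
Factor z^2 + 6z + 8: two numbers with sum -6 and product 8 are -2 and -4, so z^2 + 6z + 8 = (z + 2)(z + 4).
Hence p(z) = (z + 2) (z + 4), with roots -4, -2.

-4, -2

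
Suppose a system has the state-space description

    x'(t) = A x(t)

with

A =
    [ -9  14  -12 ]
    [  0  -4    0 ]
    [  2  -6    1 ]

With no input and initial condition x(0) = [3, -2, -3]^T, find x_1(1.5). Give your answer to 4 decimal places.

det(sI - A) = s^3 - (tr A)s^2 + (M11 + M22 + M33)s - det A, where Mii is the 2×2 principal minor of A obtained by deleting row i and column i.
tr A = (-9) + (-4) + 1 = -12; M11 = (-4)·1 - 0·(-6) = -4 - 0 = -4; M22 = (-9)·1 - (-12)·2 = -9 - (-24) = 15; M33 = (-9)·(-4) - 14·0 = 36 - 0 = 36; sum of minors = 47.
det A = (-9)·((-4)·1 - 0·(-6)) - 14·(0·1 - 0·2) + (-12)·(0·(-6) - (-4)·2) = (-9)·(-4) - 14·0 + (-12)·8 = -60.
So p(s) = det(sI - A) = s^3 + 12s^2 + 47s + 60.
Rational-root test: any integer root divides 60. Testing small divisors, s = -3 works: p(-3) = -27 + 108 + (-141) + 60 = 0, so (s + 3) is a factor.
Dividing, p(s) = (s + 3)(s^2 + 9s + 20).
Factor s^2 + 9s + 20: two numbers with sum -9 and product 20 are -4 and -5, so s^2 + 9s + 20 = (s + 4)(s + 5).
Hence p(s) = (s + 3) (s + 4) (s + 5), with roots -5, -4, -3.
The eigenvalues -5, -4, -3 are distinct and real, so A is diagonalisable and x(t) = e^{At} x(0) = V diag(e^{λ_i t}) V^{-1} x(0), where the columns of V are the eigenvectors.
λ = -5: A - (-5)I = [[-4, 14, -12], [0, 1, 0], [2, -6, 6]]. v must be orthogonal to every row; (row 1) × (row 2) = [12, 0, -4], so take v_1 = [3, 0, -1]^T.
λ = -4: A - (-4)I = [[-5, 14, -12], [0, 0, 0], [2, -6, 5]]. v must be orthogonal to every row; (row 1) × (row 3) = [-2, 1, 2], so take v_2 = [-2, 1, 2]^T.
λ = -3: A - (-3)I = [[-6, 14, -12], [0, -1, 0], [2, -6, 4]]. v must be orthogonal to every row; (row 1) × (row 2) = [-12, 0, 6], so take v_3 = [-2, 0, 1]^T.
V = [v_1 v_2 v_3] = [[3, -2, -2], [0, 1, 0], [-1, 2, 1]] has det V = 1, so V^{-1} = adj(V)/det V = [[1, -2, 2], [0, 1, 0], [1, -4, 3]].
Modal coordinates z(0) = V^{-1} x(0): 1·3 + (-2)·(-2) + 2·(-3) = 1; 0·3 + 1·(-2) + 0·(-3) = -2; 1·3 + (-4)·(-2) + 3·(-3) = 2; so z(0) = [1, -2, 2]^T.
x_1(t) = Σ_i (v_i)_1 · z_i(0) · e^{λ_i t} (row 1 of V times the modal terms).
x_1(1.5) = 3·1·e^{-5·1.5} + (-2)·(-2)·e^{-4·1.5} + (-2)·2·e^{-3·1.5} = 3·0.000553 + 4·0.002479 + (-4)·0.011109 = -0.0329.

-0.0329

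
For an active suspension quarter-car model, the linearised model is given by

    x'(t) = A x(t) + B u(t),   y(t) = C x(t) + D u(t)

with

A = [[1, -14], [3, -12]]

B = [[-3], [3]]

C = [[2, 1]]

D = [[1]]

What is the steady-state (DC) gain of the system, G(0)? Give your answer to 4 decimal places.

-4.6000

G(0) = C(-A)^{-1}B + D = -C A^{-1} B + D.
det A = 30, so A^{-1} = (1/30)·adj(A) = [[-2/5, 7/15], [-1/10, 1/30]]
A^{-1} B = [13/5, 2/5]^T
C A^{-1} B = 28/5
G(0) = D - C A^{-1} B = 1 - (28/5) = -23/5 ≈ -4.6000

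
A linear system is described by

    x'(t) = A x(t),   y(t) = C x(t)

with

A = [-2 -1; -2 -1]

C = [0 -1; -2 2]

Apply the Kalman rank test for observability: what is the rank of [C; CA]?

CA = [[2, 1], [0, 0]]
Observability matrix O = [C; CA] = [[0, -1], [-2, 2], [2, 1], [0, 0]]
Take the 2×2 submatrix of O formed by rows 1, 2: [[0, -1], [-2, 2]]. Its determinant is 0·2 - (-1)·(-2) = 0 - 2 = -2 ≠ 0.
So rank(O) ≥ 2; since O has 2 columns, rank(O) = 2.
rank(O) = 2 = n, so the pair (A, C) is completely observable.

2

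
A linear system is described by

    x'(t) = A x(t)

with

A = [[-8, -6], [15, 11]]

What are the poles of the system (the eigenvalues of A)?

det(sI - A) = s^2 - (tr A)s + det A, with tr A = (-8) + 11 = 3 and det A = (-8)·11 - (-6)·15 = -88 - (-90) = 2.
So p(s) = det(sI - A) = s^2 - 3s + 2.
Factor s^2 - 3s + 2: two numbers with sum 3 and product 2 are 2 and 1, so s^2 - 3s + 2 = (s - 2)(s - 1).
Hence p(s) = (s - 2) (s - 1), with roots 1, 2.
At least one eigenvalue has non-negative real part, so the system is not asymptotically stable.

1, 2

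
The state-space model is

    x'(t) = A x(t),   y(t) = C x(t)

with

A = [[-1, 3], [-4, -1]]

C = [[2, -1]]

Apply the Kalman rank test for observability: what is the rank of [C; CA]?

CA = [[2, 7]]
Observability matrix O = [C; CA] = [[2, -1], [2, 7]]
det(O) = 2·7 - (-1)·2 = 14 - (-2) = 16 ≠ 0, so rank(O) = 2.
rank(O) = 2 = n, so the pair (A, C) is completely observable.

2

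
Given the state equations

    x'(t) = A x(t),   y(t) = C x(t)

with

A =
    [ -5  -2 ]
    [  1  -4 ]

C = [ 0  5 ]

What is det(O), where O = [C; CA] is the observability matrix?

-25

CA = [[5, -20]]
Observability matrix O = [C; CA] = [[0, 5], [5, -20]]
det(O) = 0·(-20) - 5·5 = 0 - 25 = -25
Since det(O) ≠ 0, rank(O) = 2 and the system is completely observable.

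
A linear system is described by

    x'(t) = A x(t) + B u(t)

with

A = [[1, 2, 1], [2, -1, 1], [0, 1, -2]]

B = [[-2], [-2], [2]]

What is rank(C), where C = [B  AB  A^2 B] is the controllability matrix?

AB = [[-4], [0], [-6]]
A^2B = [[-10], [-14], [12]]
Controllability matrix C = [B  AB  A^2B] = [[-2, -4, -10], [-2, 0, -14], [2, -6, 12]]
det(C) = (-2)·(0·12 - (-14)·(-6)) - (-4)·((-2)·12 - (-14)·2) + (-10)·((-2)·(-6) - 0·2) = (-2)·(-84) - (-4)·4 + (-10)·12 = 64 ≠ 0, so rank(C) = 3.
rank(C) = 3 = n, so the pair (A, B) is completely controllable.

3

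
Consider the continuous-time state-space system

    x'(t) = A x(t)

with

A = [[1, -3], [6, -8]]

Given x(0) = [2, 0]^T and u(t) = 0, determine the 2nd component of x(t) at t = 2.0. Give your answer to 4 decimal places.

det(sI - A) = s^2 - (tr A)s + det A, with tr A = 1 + (-8) = -7 and det A = 1·(-8) - (-3)·6 = -8 - (-18) = 10.
So p(s) = det(sI - A) = s^2 + 7s + 10.
Factor s^2 + 7s + 10: two numbers with sum -7 and product 10 are -2 and -5, so s^2 + 7s + 10 = (s + 2)(s + 5).
Hence p(s) = (s + 2) (s + 5), with roots -5, -2.
The eigenvalues -5, -2 are distinct and real, so A is diagonalisable and x(t) = e^{At} x(0) = V diag(e^{λ_i t}) V^{-1} x(0), where the columns of V are the eigenvectors.
λ = -5: A - (-5)I = [[6, -3], [6, -3]]. Row 1 gives 6·v1 + (-3)·v2 = 0, so take v_1 = [1, 2]^T.
λ = -2: A - (-2)I = [[3, -3], [6, -6]]. Row 1 gives 3·v1 + (-3)·v2 = 0, so take v_2 = [1, 1]^T.
V = [v_1 v_2] = [[1, 1], [2, 1]] has det V = -1, so V^{-1} = adj(V)/det V = [[-1, 1], [2, -1]].
Modal coordinates z(0) = V^{-1} x(0): (-1)·2 + 1·0 = -2; 2·2 + (-1)·0 = 4; so z(0) = [-2, 4]^T.
x_2(t) = Σ_i (v_i)_2 · z_i(0) · e^{λ_i t} (row 2 of V times the modal terms).
x_2(2.0) = 2·(-2)·e^{-5·2.0} + 1·4·e^{-2·2.0} = (-4)·0.000045 + 4·0.018316 = 0.0731.

0.0731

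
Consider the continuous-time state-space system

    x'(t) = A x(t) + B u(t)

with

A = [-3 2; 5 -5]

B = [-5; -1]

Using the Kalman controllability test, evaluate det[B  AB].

AB = [[13], [-20]]
Controllability matrix C = [B  AB] = [[-5, 13], [-1, -20]]
det(C) = (-5)·(-20) - 13·(-1) = 100 - (-13) = 113
Since det(C) ≠ 0, rank(C) = 2 and the system is completely controllable.

113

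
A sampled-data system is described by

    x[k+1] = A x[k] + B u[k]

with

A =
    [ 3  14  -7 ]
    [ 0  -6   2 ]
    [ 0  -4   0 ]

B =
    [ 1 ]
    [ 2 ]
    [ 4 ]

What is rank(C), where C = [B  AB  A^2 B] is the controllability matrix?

AB = [[3], [-4], [-8]]
A^2B = [[9], [8], [16]]
Controllability matrix C = [B  AB  A^2B] = [[1, 3, 9], [2, -4, 8], [4, -8, 16]]
The rows r1, r2, r3 of C are linearly dependent: -2·r2 + r3 = 0 (check each entry), so rank(C) ≤ 2.
The 2×2 minor from rows 1, 2, columns 1, 2 is 1·(-4) - 3·2 = -4 - 6 = -10 ≠ 0, so rank(C) = 2.
rank(C) = 2 < n = 3, so the pair (A, B) is not completely controllable.

2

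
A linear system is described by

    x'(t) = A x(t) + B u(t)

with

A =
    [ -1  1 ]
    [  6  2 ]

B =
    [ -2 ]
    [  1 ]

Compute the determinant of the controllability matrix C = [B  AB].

17

AB = [[3], [-10]]
Controllability matrix C = [B  AB] = [[-2, 3], [1, -10]]
det(C) = (-2)·(-10) - 3·1 = 20 - 3 = 17
Since det(C) ≠ 0, rank(C) = 2 and the system is completely controllable.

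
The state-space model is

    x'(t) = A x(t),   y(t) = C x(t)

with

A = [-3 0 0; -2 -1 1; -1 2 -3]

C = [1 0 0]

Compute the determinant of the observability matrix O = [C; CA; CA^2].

0

CA = [[-3, 0, 0]]
CA^2 = [[9, 0, 0]]
Observability matrix O = [C; CA; CA^2] = [[1, 0, 0], [-3, 0, 0], [9, 0, 0]]
Expanding along the first row, det(O) = 1·(0·0 - 0·0) - 0·((-3)·0 - 0·9) + 0·((-3)·0 - 0·9) = 1·0 - 0·0 + 0·0 = 0
Since det(O) = 0, rank(O) < 3 and the system is not completely observable.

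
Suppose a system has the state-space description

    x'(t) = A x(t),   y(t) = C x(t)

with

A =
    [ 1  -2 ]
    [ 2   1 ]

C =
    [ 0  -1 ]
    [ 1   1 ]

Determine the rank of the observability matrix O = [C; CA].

CA = [[-2, -1], [3, -1]]
Observability matrix O = [C; CA] = [[0, -1], [1, 1], [-2, -1], [3, -1]]
Take the 2×2 submatrix of O formed by rows 1, 2: [[0, -1], [1, 1]]. Its determinant is 0·1 - (-1)·1 = 0 - (-1) = 1 ≠ 0.
So rank(O) ≥ 2; since O has 2 columns, rank(O) = 2.
rank(O) = 2 = n, so the pair (A, C) is completely observable.

2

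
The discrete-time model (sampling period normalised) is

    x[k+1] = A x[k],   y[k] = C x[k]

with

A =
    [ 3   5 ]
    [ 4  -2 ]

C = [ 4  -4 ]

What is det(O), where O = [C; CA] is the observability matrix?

CA = [[-4, 28]]
Observability matrix O = [C; CA] = [[4, -4], [-4, 28]]
det(O) = 4·28 - (-4)·(-4) = 112 - 16 = 96
Since det(O) ≠ 0, rank(O) = 2 and the system is completely observable.

96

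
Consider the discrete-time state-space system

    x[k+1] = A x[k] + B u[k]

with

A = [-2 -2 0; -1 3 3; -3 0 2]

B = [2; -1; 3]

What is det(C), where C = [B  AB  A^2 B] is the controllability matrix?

AB = [[-2], [4], [0]]
A^2B = [[-4], [14], [6]]
Controllability matrix C = [B  AB  A^2B] = [[2, -2, -4], [-1, 4, 14], [3, 0, 6]]
Expanding along the first row, det(C) = 2·(4·6 - 14·0) - (-2)·((-1)·6 - 14·3) + (-4)·((-1)·0 - 4·3) = 2·24 - (-2)·(-48) + (-4)·(-12) = 0
Since det(C) = 0, rank(C) < 3 and the system is not completely controllable.

0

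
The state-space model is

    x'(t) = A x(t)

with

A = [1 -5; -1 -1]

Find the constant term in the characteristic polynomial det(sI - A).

For a 2×2 matrix, det(sI - A) = s^2 - (tr A)s + det A.
tr A = 0, det A = -6.
So p(s) = s^2 - 6.
The constant term is -6.

-6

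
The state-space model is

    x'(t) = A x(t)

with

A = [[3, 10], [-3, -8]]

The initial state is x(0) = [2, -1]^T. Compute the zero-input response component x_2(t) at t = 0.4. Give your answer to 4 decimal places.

det(sI - A) = s^2 - (tr A)s + det A, with tr A = 3 + (-8) = -5 and det A = 3·(-8) - 10·(-3) = -24 - (-30) = 6.
So p(s) = det(sI - A) = s^2 + 5s + 6.
Factor s^2 + 5s + 6: two numbers with sum -5 and product 6 are -2 and -3, so s^2 + 5s + 6 = (s + 2)(s + 3).
Hence p(s) = (s + 2) (s + 3), with roots -3, -2.
The eigenvalues -3, -2 are distinct and real, so A is diagonalisable and x(t) = e^{At} x(0) = V diag(e^{λ_i t}) V^{-1} x(0), where the columns of V are the eigenvectors.
λ = -3: A - (-3)I = [[6, 10], [-3, -5]]. Row 1 gives 6·v1 + 10·v2 = 0, so take v_1 = [-5, 3]^T.
λ = -2: A - (-2)I = [[5, 10], [-3, -6]]. Row 1 gives 5·v1 + 10·v2 = 0, so take v_2 = [-2, 1]^T.
V = [v_1 v_2] = [[-5, -2], [3, 1]] has det V = 1, so V^{-1} = adj(V)/det V = [[1, 2], [-3, -5]].
Modal coordinates z(0) = V^{-1} x(0): 1·2 + 2·(-1) = 0; (-3)·2 + (-5)·(-1) = -1; so z(0) = [0, -1]^T.
x_2(t) = Σ_i (v_i)_2 · z_i(0) · e^{λ_i t} (row 2 of V times the modal terms).
x_2(0.4) = 3·0·e^{-3·0.4} + 1·(-1)·e^{-2·0.4} = 0·0.301194 + (-1)·0.449329 = -0.4493.

-0.4493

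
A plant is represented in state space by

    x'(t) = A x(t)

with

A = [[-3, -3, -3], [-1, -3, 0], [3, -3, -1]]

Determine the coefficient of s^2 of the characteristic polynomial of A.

7

Expand det(sI - A) for the 3×3 matrix.
p(s) = s^3 + 7s^2 + 21s + 42.
(Check: constant term = det(-A) = (-1)^3 det A = 42; coefficient of s^2 = -tr A = 7.)
The coefficient of s^2 is 7.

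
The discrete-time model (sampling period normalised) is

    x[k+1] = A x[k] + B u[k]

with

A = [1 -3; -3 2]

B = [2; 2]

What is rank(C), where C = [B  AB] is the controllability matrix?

AB = [[-4], [-2]]
Controllability matrix C = [B  AB] = [[2, -4], [2, -2]]
det(C) = 2·(-2) - (-4)·2 = -4 - (-8) = 4 ≠ 0, so rank(C) = 2.
rank(C) = 2 = n, so the pair (A, B) is completely controllable.

2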